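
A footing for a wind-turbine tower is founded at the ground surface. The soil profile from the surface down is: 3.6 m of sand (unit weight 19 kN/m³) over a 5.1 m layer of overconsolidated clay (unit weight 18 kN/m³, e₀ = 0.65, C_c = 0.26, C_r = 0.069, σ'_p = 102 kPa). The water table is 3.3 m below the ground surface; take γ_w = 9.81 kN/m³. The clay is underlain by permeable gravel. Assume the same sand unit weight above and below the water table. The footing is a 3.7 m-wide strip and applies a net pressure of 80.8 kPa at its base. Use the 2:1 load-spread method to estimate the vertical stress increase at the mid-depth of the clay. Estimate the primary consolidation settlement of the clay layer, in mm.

S_c ≈ 62.4 mm

Mid-depth of clay below the ground surface: z = 3.6 + 5.1/2 = 6.15 m.
Total vertical stress at mid-clay: σ_v = 19×3.6 + 18×2.55 = 114.3 kPa.
Pore pressure: u = 9.81×(6.15 − 3.3) = 27.959 kPa.
Initial effective stress: σ'_0 = σ_v − u = 114.3 − 27.959 = 86.341 kPa.
Stress increase at mid-clay by the 2:1 spreading method:
Δσ = qB/(B+z) = 80.8×3.7/(3.7+6.15) = 30.351 kPa
Final effective stress: σ'_f = 86.341 + 30.351 = 116.69 kPa.
σ'_f = 116.69 > σ'_p = 102 kPa, so the stress path crosses the preconsolidation pressure — recompression up to σ'_p, then virgin compression beyond:
S_c = H/(1+e₀)·[C_r·log₁₀(σ'_p/σ'_0) + C_c·log₁₀(σ'_f/σ'_p)]
    = 5.1/1.65 × [0.069×log₁₀(102/86.341) + 0.26×log₁₀(116.69/102)]
    = 3.0909 × [0.0049944 + 0.015193] = 0.0624 m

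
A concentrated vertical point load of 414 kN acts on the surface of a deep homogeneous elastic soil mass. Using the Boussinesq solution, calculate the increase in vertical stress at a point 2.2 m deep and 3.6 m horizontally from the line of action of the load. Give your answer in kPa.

Boussinesq vertical stress below a point load on an elastic half-space:
Δσ_z = 3P/(2πz²) · [1 + (r/z)²]^(−5/2)
r/z = 3.6/2.2 = 1.6364; [1+(r/z)²]^(−5/2) = 0.038553.
Δσ_z = 3×414/(2π×2.2²) × 0.038553 = 40.841 × 0.038553 = 1.575 kPa

Δσ_z ≈ 1.57 kPa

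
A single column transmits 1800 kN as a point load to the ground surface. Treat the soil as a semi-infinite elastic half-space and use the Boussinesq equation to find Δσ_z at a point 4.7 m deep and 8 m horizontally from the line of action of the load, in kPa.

Boussinesq vertical stress below a point load on an elastic half-space:
Δσ_z = 3P/(2πz²) · [1 + (r/z)²]^(−5/2)
r/z = 8/4.7 = 1.7021; [1+(r/z)²]^(−5/2) = 0.033351.
Δσ_z = 3×1800/(2π×4.7²) × 0.033351 = 38.906 × 0.033351 = 1.298 kPa

Δσ_z ≈ 1.3 kPa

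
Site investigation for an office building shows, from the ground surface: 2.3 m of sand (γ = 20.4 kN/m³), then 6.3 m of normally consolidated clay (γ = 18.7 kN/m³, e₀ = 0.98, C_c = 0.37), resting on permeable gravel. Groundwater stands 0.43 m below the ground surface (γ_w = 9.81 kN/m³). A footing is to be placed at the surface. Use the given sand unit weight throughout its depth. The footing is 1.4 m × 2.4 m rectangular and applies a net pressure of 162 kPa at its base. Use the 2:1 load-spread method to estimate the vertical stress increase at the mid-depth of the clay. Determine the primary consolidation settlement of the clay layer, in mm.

Mid-depth of clay below the ground surface: z = 2.3 + 6.3/2 = 5.45 m.
Total vertical stress at mid-clay: σ_v = 20.4×2.3 + 18.7×3.15 = 105.82 kPa.
Pore pressure: u = 9.81×(5.45 − 0.43) = 49.246 kPa.
Initial effective stress: σ'_0 = σ_v − u = 105.82 − 49.246 = 56.574 kPa.
Stress increase at mid-clay by the 2:1 spreading method:
Δσ = qBL/((B+z)(L+z)) = 162×1.4×2.4/((1.4+5.45)(2.4+5.45)) = 10.123 kPa
Final effective stress: σ'_f = σ'_0 + Δσ = 56.574 + 10.123 = 66.697 kPa.
Normally consolidated clay, so the full stress increment lies on the virgin compression line:
S_c = C_c·H/(1+e₀)·log₁₀(σ'_f/σ'_0) = 0.37×6.3/(1+0.98)×log₁₀(66.697/56.574)
    = 1.1773 × 0.071489 = 0.08416 m

S_c ≈ 84.2 mm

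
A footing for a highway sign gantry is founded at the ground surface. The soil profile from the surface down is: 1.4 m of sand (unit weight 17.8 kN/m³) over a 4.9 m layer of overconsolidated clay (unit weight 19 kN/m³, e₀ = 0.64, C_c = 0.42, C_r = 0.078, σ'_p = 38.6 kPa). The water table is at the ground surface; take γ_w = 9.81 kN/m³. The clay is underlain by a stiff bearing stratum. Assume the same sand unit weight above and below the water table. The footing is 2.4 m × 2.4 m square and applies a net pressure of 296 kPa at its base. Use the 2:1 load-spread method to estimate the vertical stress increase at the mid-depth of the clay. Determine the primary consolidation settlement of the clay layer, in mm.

S_c ≈ 393 mm

Mid-depth of clay below the ground surface: z = 1.4 + 4.9/2 = 3.85 m.
Total vertical stress at mid-clay: σ_v = 17.8×1.4 + 19×2.45 = 71.47 kPa.
Pore pressure: u = 9.81×(3.85 − 0) = 37.769 kPa.
Initial effective stress: σ'_0 = σ_v − u = 71.47 − 37.769 = 33.701 kPa.
Stress increase at mid-clay by the 2:1 spreading method:
Δσ = qBL/((B+z)(L+z)) = 296×2.4×2.4/((2.4+3.85)(2.4+3.85)) = 43.647 kPa
Final effective stress: σ'_f = 33.701 + 43.647 = 77.348 kPa.
σ'_f = 77.348 > σ'_p = 38.6 kPa, so the stress path crosses the preconsolidation pressure — recompression up to σ'_p, then virgin compression beyond:
S_c = H/(1+e₀)·[C_r·log₁₀(σ'_p/σ'_0) + C_c·log₁₀(σ'_f/σ'_p)]
    = 4.9/1.64 × [0.078×log₁₀(38.6/33.701) + 0.42×log₁₀(77.348/38.6)]
    = 2.9878 × [0.0045977 + 0.12678] = 0.3925 m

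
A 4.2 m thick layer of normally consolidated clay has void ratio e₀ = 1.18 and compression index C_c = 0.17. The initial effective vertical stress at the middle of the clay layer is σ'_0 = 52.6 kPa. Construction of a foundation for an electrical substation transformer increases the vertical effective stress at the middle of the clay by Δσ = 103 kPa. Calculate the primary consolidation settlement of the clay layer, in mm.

Final effective stress: σ'_f = σ'_0 + Δσ = 52.6 + 103 = 155.6 kPa.
Normally consolidated clay, so the full stress increment lies on the virgin compression line:
S_c = C_c·H/(1+e₀)·log₁₀(σ'_f/σ'_0) = 0.17×4.2/(1+1.18)×log₁₀(155.6/52.6)
    = 0.32752 × 0.47102 = 0.1543 m

S_c ≈ 154 mm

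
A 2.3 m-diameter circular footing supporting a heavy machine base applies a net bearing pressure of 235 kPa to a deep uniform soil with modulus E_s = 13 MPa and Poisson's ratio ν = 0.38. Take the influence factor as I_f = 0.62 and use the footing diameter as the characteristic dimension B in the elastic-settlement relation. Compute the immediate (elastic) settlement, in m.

S_e ≈ 0.0221 m

Immediate (elastic) settlement: S_e = q·B·(1−ν²)/E_s · I_f.
E_s = 13 MPa = 13000 kPa.
S_e = 235 × 2.3 × (1 − 0.38²) / 13000 × 0.62
    = 235 × 2.3 × 0.8556 / 13000 × 0.62
    = 0.02206 m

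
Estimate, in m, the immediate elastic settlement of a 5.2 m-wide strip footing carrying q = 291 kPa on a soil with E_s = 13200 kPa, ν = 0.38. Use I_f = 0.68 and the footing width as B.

S_e ≈ 0.0667 m

Immediate (elastic) settlement: S_e = q·B·(1−ν²)/E_s · I_f.
S_e = 291 × 5.2 × (1 − 0.38²) / 13200 × 0.68
    = 291 × 5.2 × 0.8556 / 13200 × 0.68
    = 0.0667 m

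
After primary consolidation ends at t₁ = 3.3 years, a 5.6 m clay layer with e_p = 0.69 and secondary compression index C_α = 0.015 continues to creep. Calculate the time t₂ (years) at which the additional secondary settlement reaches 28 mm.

S_s = C_α·H/(1+e_p)·log₁₀(t₂/t₁) ⇒ log₁₀(t₂/t₁) = S_s·(1+e_p)/(C_α·H).
log₁₀(t₂/t₁) = 0.028 × (1+0.69) / (0.015×5.6) = 0.5633
t₂ = t₁ × 10^0.5633 = 3.3 × 3.659 = 12.07 years

t₂ ≈ 12.1 years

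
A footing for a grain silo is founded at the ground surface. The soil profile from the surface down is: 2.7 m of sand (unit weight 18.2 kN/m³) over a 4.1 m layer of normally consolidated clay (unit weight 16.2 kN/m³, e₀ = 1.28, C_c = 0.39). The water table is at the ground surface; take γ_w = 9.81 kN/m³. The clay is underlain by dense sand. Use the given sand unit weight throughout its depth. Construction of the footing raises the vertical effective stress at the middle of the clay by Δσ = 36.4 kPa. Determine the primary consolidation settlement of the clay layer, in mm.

Mid-depth of clay below the ground surface: z = 2.7 + 4.1/2 = 4.75 m.
Total vertical stress at mid-clay: σ_v = 18.2×2.7 + 16.2×2.05 = 82.35 kPa.
Pore pressure: u = 9.81×(4.75 − 0) = 46.598 kPa.
Initial effective stress: σ'_0 = σ_v − u = 82.35 − 46.598 = 35.752 kPa.
Final effective stress: σ'_f = σ'_0 + Δσ = 35.752 + 36.4 = 72.152 kPa.
Normally consolidated clay, so the full stress increment lies on the virgin compression line:
S_c = C_c·H/(1+e₀)·log₁₀(σ'_f/σ'_0) = 0.39×4.1/(1+1.28)×log₁₀(72.152/35.752)
    = 0.70132 × 0.30495 = 0.2139 m

S_c ≈ 214 mm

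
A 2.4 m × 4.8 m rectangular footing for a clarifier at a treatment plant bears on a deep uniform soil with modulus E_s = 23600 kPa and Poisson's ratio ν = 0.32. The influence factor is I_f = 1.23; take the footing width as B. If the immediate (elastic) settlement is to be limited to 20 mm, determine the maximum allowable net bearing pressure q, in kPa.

S_e = q·B·(1−ν²)/E_s · I_f  ⇒  q = S_e·E_s / (B·(1−ν²)·I_f).
q = 0.02 × 23600 / (2.4 × 0.8976 × 1.23) = 178.1 kPa

q ≈ 178 kPa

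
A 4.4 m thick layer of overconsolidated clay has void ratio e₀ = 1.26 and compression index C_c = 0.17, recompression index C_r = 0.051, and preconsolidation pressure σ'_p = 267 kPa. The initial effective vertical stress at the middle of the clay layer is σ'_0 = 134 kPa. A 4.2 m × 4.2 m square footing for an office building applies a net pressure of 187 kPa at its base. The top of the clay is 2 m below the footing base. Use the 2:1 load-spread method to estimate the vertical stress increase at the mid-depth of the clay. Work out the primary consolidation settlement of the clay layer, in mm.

S_c ≈ 12.9 mm

Mid-depth of clay below the footing base: z = 2 + 4.4/2 = 4.2 m.
Stress increase at mid-clay by the 2:1 spreading method:
Δσ = qBL/((B+z)(L+z)) = 187×4.2×4.2/((4.2+4.2)(4.2+4.2)) = 46.75 kPa
Final effective stress: σ'_f = 134 + 46.75 = 180.75 kPa.
σ'_f = 180.75 ≤ σ'_p = 267 kPa, so the clay remains overconsolidated and only the recompression index applies:
S_c = C_r·H/(1+e₀)·log₁₀(σ'_f/σ'_0) = 0.051×4.4/2.26×log₁₀(180.75/134)
    = 0.099292 × 0.12997 = 0.0129 m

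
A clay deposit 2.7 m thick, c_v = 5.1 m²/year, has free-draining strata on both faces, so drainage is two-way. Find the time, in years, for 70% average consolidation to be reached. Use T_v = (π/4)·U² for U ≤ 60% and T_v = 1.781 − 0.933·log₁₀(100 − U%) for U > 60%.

t ≈ 0.144 years

Drainage path length: H_d = H/2 = 1.35 m (double drainage).
U > 60%: T_v = 1.781 − 0.933·log₁₀(100 − 70) = 0.40285.
t = T_v·H_d²/c_v = 0.40285×1.35²/5.1 = 0.144 years.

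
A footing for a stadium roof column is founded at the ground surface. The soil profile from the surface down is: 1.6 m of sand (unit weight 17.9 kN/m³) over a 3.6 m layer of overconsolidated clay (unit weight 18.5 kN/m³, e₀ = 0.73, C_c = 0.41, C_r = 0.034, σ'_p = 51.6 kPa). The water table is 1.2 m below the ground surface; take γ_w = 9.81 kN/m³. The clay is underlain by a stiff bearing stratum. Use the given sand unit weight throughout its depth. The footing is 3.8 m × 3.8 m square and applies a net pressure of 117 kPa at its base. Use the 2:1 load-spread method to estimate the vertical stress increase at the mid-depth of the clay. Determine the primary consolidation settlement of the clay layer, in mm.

S_c ≈ 136 mm

Mid-depth of clay below the ground surface: z = 1.6 + 3.6/2 = 3.4 m.
Total vertical stress at mid-clay: σ_v = 17.9×1.6 + 18.5×1.8 = 61.94 kPa.
Pore pressure: u = 9.81×(3.4 − 1.2) = 21.582 kPa.
Initial effective stress: σ'_0 = σ_v − u = 61.94 − 21.582 = 40.358 kPa.
Stress increase at mid-clay by the 2:1 spreading method:
Δσ = qBL/((B+z)(L+z)) = 117×3.8×3.8/((3.8+3.4)(3.8+3.4)) = 32.59 kPa
Final effective stress: σ'_f = 40.358 + 32.59 = 72.948 kPa.
σ'_f = 72.948 > σ'_p = 51.6 kPa, so the stress path crosses the preconsolidation pressure — recompression up to σ'_p, then virgin compression beyond:
S_c = H/(1+e₀)·[C_r·log₁₀(σ'_p/σ'_0) + C_c·log₁₀(σ'_f/σ'_p)]
    = 3.6/1.73 × [0.034×log₁₀(51.6/40.358) + 0.41×log₁₀(72.948/51.6)]
    = 2.0809 × [0.0036285 + 0.061649] = 0.1358 m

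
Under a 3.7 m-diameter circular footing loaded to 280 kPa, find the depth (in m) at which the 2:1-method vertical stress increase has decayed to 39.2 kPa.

2:1 spreading — at depth z the loaded area has grown by z in each plan dimension:
qD²/(D+z)² = Δσ_z ⇒ z = D(√(q/Δσ_z) − 1) = 3.7×(√(280/39.2) − 1) = 6.189 m

z ≈ 6.19 m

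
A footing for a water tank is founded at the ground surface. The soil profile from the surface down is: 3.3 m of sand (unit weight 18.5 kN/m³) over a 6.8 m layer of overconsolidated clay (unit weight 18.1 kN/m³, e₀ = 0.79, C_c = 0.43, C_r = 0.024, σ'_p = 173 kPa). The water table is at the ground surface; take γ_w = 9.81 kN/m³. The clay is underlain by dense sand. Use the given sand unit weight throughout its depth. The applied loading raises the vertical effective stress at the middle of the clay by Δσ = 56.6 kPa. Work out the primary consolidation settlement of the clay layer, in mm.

Mid-depth of clay below the ground surface: z = 3.3 + 6.8/2 = 6.7 m.
Total vertical stress at mid-clay: σ_v = 18.5×3.3 + 18.1×3.4 = 122.59 kPa.
Pore pressure: u = 9.81×(6.7 − 0) = 65.727 kPa.
Initial effective stress: σ'_0 = σ_v − u = 122.59 − 65.727 = 56.863 kPa.
Final effective stress: σ'_f = 56.863 + 56.6 = 113.46 kPa.
σ'_f = 113.46 ≤ σ'_p = 173 kPa, so the clay remains overconsolidated and only the recompression index applies:
S_c = C_r·H/(1+e₀)·log₁₀(σ'_f/σ'_0) = 0.024×6.8/1.79×log₁₀(113.46/56.863)
    = 0.091174 × 0.30001 = 0.02735 m

S_c ≈ 27.4 mm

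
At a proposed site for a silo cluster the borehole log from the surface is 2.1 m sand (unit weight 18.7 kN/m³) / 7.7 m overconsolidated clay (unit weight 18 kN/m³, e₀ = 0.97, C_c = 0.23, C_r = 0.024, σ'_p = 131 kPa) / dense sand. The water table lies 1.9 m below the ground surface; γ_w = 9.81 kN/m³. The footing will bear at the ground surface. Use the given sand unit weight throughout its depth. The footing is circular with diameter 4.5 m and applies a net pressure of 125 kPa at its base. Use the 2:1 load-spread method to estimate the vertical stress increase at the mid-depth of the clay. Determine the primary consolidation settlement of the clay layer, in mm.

S_c ≈ 11.8 mm

Mid-depth of clay below the ground surface: z = 2.1 + 7.7/2 = 5.95 m.
Total vertical stress at mid-clay: σ_v = 18.7×2.1 + 18×3.85 = 108.57 kPa.
Pore pressure: u = 9.81×(5.95 − 1.9) = 39.73 kPa.
Initial effective stress: σ'_0 = σ_v − u = 108.57 − 39.73 = 68.84 kPa.
Stress increase at mid-clay by the 2:1 spreading method:
Δσ ≈ qD²/(D+z)² = 125×4.5²/(4.5+5.95)² = 23.179 kPa
Final effective stress: σ'_f = 68.84 + 23.179 = 92.019 kPa.
σ'_f = 92.019 ≤ σ'_p = 131 kPa, so the clay remains overconsolidated and only the recompression index applies:
S_c = C_r·H/(1+e₀)·log₁₀(σ'_f/σ'_0) = 0.024×7.7/1.97×log₁₀(92.019/68.84)
    = 0.093806 × 0.12604 = 0.01182 m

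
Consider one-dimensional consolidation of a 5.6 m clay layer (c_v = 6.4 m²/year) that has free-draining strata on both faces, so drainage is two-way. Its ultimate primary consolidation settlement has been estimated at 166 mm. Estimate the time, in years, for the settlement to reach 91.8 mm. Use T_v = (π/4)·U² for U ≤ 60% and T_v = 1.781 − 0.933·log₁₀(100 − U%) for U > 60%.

t ≈ 0.294 years

Drainage path length: H_d = H/2 = 2.8 m (double drainage).
U = S(t)/S_ult = 91.8/166 = 0.553.
U ≤ 60%: T_v = (π/4)·U² = (π/4)×0.55301² = 0.24019.
t = T_v·H_d²/c_v = 0.24019×2.8²/6.4 = 0.2942 years.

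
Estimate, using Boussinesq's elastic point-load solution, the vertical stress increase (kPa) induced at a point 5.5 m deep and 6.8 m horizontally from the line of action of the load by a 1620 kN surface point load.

Boussinesq vertical stress below a point load on an elastic half-space:
Δσ_z = 3P/(2πz²) · [1 + (r/z)²]^(−5/2)
r/z = 6.8/5.5 = 1.2364; [1+(r/z)²]^(−5/2) = 0.098356.
Δσ_z = 3×1620/(2π×5.5²) × 0.098356 = 25.57 × 0.098356 = 2.515 kPa

Δσ_z ≈ 2.51 kPa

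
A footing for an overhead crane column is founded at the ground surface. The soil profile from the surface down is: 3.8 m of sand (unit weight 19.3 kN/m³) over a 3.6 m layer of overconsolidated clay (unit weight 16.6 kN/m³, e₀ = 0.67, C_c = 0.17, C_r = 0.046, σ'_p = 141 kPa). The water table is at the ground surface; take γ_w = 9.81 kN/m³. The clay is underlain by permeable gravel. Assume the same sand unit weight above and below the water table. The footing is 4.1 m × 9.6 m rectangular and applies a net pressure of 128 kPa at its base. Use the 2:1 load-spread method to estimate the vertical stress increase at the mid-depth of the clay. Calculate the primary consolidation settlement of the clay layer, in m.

S_c ≈ 0.023 m

Mid-depth of clay below the ground surface: z = 3.8 + 3.6/2 = 5.6 m.
Total vertical stress at mid-clay: σ_v = 19.3×3.8 + 16.6×1.8 = 103.22 kPa.
Pore pressure: u = 9.81×(5.6 − 0) = 54.936 kPa.
Initial effective stress: σ'_0 = σ_v − u = 103.22 − 54.936 = 48.284 kPa.
Stress increase at mid-clay by the 2:1 spreading method:
Δσ = qBL/((B+z)(L+z)) = 128×4.1×9.6/((4.1+5.6)(9.6+5.6)) = 34.17 kPa
Final effective stress: σ'_f = 48.284 + 34.17 = 82.454 kPa.
σ'_f = 82.454 ≤ σ'_p = 141 kPa, so the clay remains overconsolidated and only the recompression index applies:
S_c = C_r·H/(1+e₀)·log₁₀(σ'_f/σ'_0) = 0.046×3.6/1.67×log₁₀(82.454/48.284)
    = 0.099162 × 0.23241 = 0.02305 m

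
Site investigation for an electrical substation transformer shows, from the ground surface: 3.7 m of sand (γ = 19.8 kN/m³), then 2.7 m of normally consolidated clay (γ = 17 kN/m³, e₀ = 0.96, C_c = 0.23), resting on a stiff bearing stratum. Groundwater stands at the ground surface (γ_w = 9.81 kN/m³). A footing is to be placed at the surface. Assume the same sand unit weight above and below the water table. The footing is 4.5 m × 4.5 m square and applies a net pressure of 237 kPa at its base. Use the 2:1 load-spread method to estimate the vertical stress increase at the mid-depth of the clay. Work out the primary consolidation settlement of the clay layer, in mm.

S_c ≈ 104 mm

Mid-depth of clay below the ground surface: z = 3.7 + 2.7/2 = 5.05 m.
Total vertical stress at mid-clay: σ_v = 19.8×3.7 + 17×1.35 = 96.21 kPa.
Pore pressure: u = 9.81×(5.05 − 0) = 49.541 kPa.
Initial effective stress: σ'_0 = σ_v − u = 96.21 − 49.541 = 46.669 kPa.
Stress increase at mid-clay by the 2:1 spreading method:
Δσ = qBL/((B+z)(L+z)) = 237×4.5×4.5/((4.5+5.05)(4.5+5.05)) = 52.622 kPa
Final effective stress: σ'_f = σ'_0 + Δσ = 46.669 + 52.622 = 99.291 kPa.
Normally consolidated clay, so the full stress increment lies on the virgin compression line:
S_c = C_c·H/(1+e₀)·log₁₀(σ'_f/σ'_0) = 0.23×2.7/(1+0.96)×log₁₀(99.291/46.669)
    = 0.31684 × 0.32788 = 0.1039 m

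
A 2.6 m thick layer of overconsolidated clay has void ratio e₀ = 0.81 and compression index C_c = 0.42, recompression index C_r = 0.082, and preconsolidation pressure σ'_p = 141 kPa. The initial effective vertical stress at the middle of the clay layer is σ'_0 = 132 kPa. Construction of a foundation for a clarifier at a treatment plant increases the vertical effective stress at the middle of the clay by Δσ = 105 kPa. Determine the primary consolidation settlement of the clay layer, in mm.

Final effective stress: σ'_f = 132 + 105 = 237 kPa.
σ'_f = 237 > σ'_p = 141 kPa, so the stress path crosses the preconsolidation pressure — recompression up to σ'_p, then virgin compression beyond:
S_c = H/(1+e₀)·[C_r·log₁₀(σ'_p/σ'_0) + C_c·log₁₀(σ'_f/σ'_p)]
    = 2.6/1.81 × [0.082×log₁₀(141/132) + 0.42×log₁₀(237/141)]
    = 1.4365 × [0.0023489 + 0.094722] = 0.1394 m

S_c ≈ 139 mm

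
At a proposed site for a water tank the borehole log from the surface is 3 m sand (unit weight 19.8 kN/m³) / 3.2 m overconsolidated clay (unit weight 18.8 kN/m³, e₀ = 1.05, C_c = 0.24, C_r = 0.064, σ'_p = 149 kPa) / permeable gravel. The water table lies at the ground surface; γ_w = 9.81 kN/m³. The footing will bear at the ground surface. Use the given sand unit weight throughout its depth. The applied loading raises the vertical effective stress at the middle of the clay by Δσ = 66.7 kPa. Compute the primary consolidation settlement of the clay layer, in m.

Mid-depth of clay below the ground surface: z = 3 + 3.2/2 = 4.6 m.
Total vertical stress at mid-clay: σ_v = 19.8×3 + 18.8×1.6 = 89.48 kPa.
Pore pressure: u = 9.81×(4.6 − 0) = 45.126 kPa.
Initial effective stress: σ'_0 = σ_v − u = 89.48 − 45.126 = 44.354 kPa.
Final effective stress: σ'_f = 44.354 + 66.7 = 111.05 kPa.
σ'_f = 111.05 ≤ σ'_p = 149 kPa, so the clay remains overconsolidated and only the recompression index applies:
S_c = C_r·H/(1+e₀)·log₁₀(σ'_f/σ'_0) = 0.064×3.2/2.05×log₁₀(111.05/44.354)
    = 0.099904 × 0.39859 = 0.03982 m

S_c ≈ 0.0398 m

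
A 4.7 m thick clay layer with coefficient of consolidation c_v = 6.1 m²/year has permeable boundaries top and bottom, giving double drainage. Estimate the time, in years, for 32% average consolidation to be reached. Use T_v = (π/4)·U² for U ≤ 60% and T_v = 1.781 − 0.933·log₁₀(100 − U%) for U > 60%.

t ≈ 0.0728 years

Drainage path length: H_d = H/2 = 2.35 m (double drainage).
U ≤ 60%: T_v = (π/4)·U² = (π/4)×0.32² = 0.080425.
t = T_v·H_d²/c_v = 0.080425×2.35²/6.1 = 0.07281 years.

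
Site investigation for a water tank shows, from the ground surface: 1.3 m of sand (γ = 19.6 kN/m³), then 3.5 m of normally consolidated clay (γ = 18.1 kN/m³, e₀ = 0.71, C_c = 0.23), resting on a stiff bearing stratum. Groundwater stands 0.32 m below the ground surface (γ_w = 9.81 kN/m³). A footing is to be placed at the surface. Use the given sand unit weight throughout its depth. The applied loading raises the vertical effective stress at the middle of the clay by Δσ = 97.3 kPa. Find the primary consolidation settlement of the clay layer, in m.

Mid-depth of clay below the ground surface: z = 1.3 + 3.5/2 = 3.05 m.
Total vertical stress at mid-clay: σ_v = 19.6×1.3 + 18.1×1.75 = 57.155 kPa.
Pore pressure: u = 9.81×(3.05 − 0.32) = 26.781 kPa.
Initial effective stress: σ'_0 = σ_v − u = 57.155 − 26.781 = 30.374 kPa.
Final effective stress: σ'_f = σ'_0 + Δσ = 30.374 + 97.3 = 127.67 kPa.
Normally consolidated clay, so the full stress increment lies on the virgin compression line:
S_c = C_c·H/(1+e₀)·log₁₀(σ'_f/σ'_0) = 0.23×3.5/(1+0.71)×log₁₀(127.67/30.374)
    = 0.47076 × 0.62359 = 0.2936 m

S_c ≈ 0.294 m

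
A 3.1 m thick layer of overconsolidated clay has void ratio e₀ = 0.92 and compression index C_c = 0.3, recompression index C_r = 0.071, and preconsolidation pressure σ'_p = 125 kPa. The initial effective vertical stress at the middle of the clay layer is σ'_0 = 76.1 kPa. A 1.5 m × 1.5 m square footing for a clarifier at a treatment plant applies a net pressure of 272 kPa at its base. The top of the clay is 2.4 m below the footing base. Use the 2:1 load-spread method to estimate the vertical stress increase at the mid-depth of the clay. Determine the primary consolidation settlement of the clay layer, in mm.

Mid-depth of clay below the footing base: z = 2.4 + 3.1/2 = 3.95 m.
Stress increase at mid-clay by the 2:1 spreading method:
Δσ = qBL/((B+z)(L+z)) = 272×1.5×1.5/((1.5+3.95)(1.5+3.95)) = 20.604 kPa
Final effective stress: σ'_f = 76.1 + 20.604 = 96.704 kPa.
σ'_f = 96.704 ≤ σ'_p = 125 kPa, so the clay remains overconsolidated and only the recompression index applies:
S_c = C_r·H/(1+e₀)·log₁₀(σ'_f/σ'_0) = 0.071×3.1/1.92×log₁₀(96.704/76.1)
    = 0.11464 × 0.10406 = 0.01193 m

S_c ≈ 11.9 mm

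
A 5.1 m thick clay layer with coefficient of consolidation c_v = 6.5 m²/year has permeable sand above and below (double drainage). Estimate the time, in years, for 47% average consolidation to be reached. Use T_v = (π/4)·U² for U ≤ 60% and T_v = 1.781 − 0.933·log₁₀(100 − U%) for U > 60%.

t ≈ 0.174 years

Drainage path length: H_d = H/2 = 2.55 m (double drainage).
U ≤ 60%: T_v = (π/4)·U² = (π/4)×0.47² = 0.17349.
t = T_v·H_d²/c_v = 0.17349×2.55²/6.5 = 0.1736 years.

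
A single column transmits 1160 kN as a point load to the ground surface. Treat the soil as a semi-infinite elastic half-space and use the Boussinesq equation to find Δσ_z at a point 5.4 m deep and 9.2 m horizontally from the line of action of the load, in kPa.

Δσ_z ≈ 0.631 kPa

Boussinesq vertical stress below a point load on an elastic half-space:
Δσ_z = 3P/(2πz²) · [1 + (r/z)²]^(−5/2)
r/z = 9.2/5.4 = 1.7037; [1+(r/z)²]^(−5/2) = 0.033236.
Δσ_z = 3×1160/(2π×5.4²) × 0.033236 = 18.994 × 0.033236 = 0.6313 kPa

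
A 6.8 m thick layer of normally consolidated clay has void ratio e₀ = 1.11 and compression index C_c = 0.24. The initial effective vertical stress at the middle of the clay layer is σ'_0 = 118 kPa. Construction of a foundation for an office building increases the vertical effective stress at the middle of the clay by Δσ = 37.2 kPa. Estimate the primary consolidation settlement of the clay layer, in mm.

Final effective stress: σ'_f = σ'_0 + Δσ = 118 + 37.2 = 155.2 kPa.
Normally consolidated clay, so the full stress increment lies on the virgin compression line:
S_c = C_c·H/(1+e₀)·log₁₀(σ'_f/σ'_0) = 0.24×6.8/(1+1.11)×log₁₀(155.2/118)
    = 0.77346 × 0.11901 = 0.09205 m

S_c ≈ 92 mm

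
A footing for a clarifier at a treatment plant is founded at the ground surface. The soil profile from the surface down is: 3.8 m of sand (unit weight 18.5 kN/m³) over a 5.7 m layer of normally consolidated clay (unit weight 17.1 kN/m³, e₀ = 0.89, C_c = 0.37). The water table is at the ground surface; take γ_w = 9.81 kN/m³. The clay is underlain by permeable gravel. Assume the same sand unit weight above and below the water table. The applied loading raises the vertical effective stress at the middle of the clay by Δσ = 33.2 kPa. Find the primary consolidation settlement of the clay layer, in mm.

S_c ≈ 233 mm

Mid-depth of clay below the ground surface: z = 3.8 + 5.7/2 = 6.65 m.
Total vertical stress at mid-clay: σ_v = 18.5×3.8 + 17.1×2.85 = 119.03 kPa.
Pore pressure: u = 9.81×(6.65 − 0) = 65.237 kPa.
Initial effective stress: σ'_0 = σ_v − u = 119.03 − 65.237 = 53.793 kPa.
Final effective stress: σ'_f = σ'_0 + Δσ = 53.793 + 33.2 = 86.993 kPa.
Normally consolidated clay, so the full stress increment lies on the virgin compression line:
S_c = C_c·H/(1+e₀)·log₁₀(σ'_f/σ'_0) = 0.37×5.7/(1+0.89)×log₁₀(86.993/53.793)
    = 1.1159 × 0.20876 = 0.233 m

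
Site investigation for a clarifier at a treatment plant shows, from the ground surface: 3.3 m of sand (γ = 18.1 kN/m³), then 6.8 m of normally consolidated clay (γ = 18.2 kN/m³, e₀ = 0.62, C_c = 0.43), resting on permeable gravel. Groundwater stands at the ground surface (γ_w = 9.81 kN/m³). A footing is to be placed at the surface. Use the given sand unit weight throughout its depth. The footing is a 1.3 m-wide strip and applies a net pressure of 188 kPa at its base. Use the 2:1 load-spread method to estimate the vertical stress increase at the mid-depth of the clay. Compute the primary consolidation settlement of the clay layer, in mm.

Mid-depth of clay below the ground surface: z = 3.3 + 6.8/2 = 6.7 m.
Total vertical stress at mid-clay: σ_v = 18.1×3.3 + 18.2×3.4 = 121.61 kPa.
Pore pressure: u = 9.81×(6.7 − 0) = 65.727 kPa.
Initial effective stress: σ'_0 = σ_v − u = 121.61 − 65.727 = 55.883 kPa.
Stress increase at mid-clay by the 2:1 spreading method:
Δσ = qB/(B+z) = 188×1.3/(1.3+6.7) = 30.55 kPa
Final effective stress: σ'_f = σ'_0 + Δσ = 55.883 + 30.55 = 86.433 kPa.
Normally consolidated clay, so the full stress increment lies on the virgin compression line:
S_c = C_c·H/(1+e₀)·log₁₀(σ'_f/σ'_0) = 0.43×6.8/(1+0.62)×log₁₀(86.433/55.883)
    = 1.8049 × 0.1894 = 0.3418 m

S_c ≈ 342 mm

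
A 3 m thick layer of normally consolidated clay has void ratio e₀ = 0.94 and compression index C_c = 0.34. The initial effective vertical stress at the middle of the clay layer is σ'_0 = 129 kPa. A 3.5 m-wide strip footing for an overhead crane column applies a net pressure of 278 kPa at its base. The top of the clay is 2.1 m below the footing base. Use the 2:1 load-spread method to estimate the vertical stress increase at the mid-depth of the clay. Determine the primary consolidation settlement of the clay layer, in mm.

Mid-depth of clay below the footing base: z = 2.1 + 3/2 = 3.6 m.
Stress increase at mid-clay by the 2:1 spreading method:
Δσ = qB/(B+z) = 278×3.5/(3.5+3.6) = 137.04 kPa
Final effective stress: σ'_f = σ'_0 + Δσ = 129 + 137.04 = 266.04 kPa.
Normally consolidated clay, so the full stress increment lies on the virgin compression line:
S_c = C_c·H/(1+e₀)·log₁₀(σ'_f/σ'_0) = 0.34×3/(1+0.94)×log₁₀(266.04/129)
    = 0.52577 × 0.31436 = 0.1653 m

S_c ≈ 165 mm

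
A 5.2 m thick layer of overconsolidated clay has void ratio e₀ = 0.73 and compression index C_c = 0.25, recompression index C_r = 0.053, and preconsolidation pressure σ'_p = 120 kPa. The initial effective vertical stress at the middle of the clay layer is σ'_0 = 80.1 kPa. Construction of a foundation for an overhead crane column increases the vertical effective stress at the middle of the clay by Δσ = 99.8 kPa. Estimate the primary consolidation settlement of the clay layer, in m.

S_c ≈ 0.16 m

Final effective stress: σ'_f = 80.1 + 99.8 = 179.9 kPa.
σ'_f = 179.9 > σ'_p = 120 kPa, so the stress path crosses the preconsolidation pressure — recompression up to σ'_p, then virgin compression beyond:
S_c = H/(1+e₀)·[C_r·log₁₀(σ'_p/σ'_0) + C_c·log₁₀(σ'_f/σ'_p)]
    = 5.2/1.73 × [0.053×log₁₀(120/80.1) + 0.25×log₁₀(179.9/120)]
    = 3.0058 × [0.0093041 + 0.043962] = 0.1601 m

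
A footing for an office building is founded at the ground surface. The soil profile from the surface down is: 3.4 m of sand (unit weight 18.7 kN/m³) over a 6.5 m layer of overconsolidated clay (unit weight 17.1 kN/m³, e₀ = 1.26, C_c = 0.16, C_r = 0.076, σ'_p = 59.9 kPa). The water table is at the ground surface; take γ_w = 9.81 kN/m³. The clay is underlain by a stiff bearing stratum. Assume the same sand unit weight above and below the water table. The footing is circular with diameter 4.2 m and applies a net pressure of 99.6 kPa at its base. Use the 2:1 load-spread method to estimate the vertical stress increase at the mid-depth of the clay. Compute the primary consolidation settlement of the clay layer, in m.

Mid-depth of clay below the ground surface: z = 3.4 + 6.5/2 = 6.65 m.
Total vertical stress at mid-clay: σ_v = 18.7×3.4 + 17.1×3.25 = 119.16 kPa.
Pore pressure: u = 9.81×(6.65 − 0) = 65.237 kPa.
Initial effective stress: σ'_0 = σ_v − u = 119.16 − 65.237 = 53.923 kPa.
Stress increase at mid-clay by the 2:1 spreading method:
Δσ ≈ qD²/(D+z)² = 99.6×4.2²/(4.2+6.65)² = 14.924 kPa
Final effective stress: σ'_f = 53.923 + 14.924 = 68.847 kPa.
σ'_f = 68.847 > σ'_p = 59.9 kPa, so the stress path crosses the preconsolidation pressure — recompression up to σ'_p, then virgin compression beyond:
S_c = H/(1+e₀)·[C_r·log₁₀(σ'_p/σ'_0) + C_c·log₁₀(σ'_f/σ'_p)]
    = 6.5/2.26 × [0.076×log₁₀(59.9/53.923) + 0.16×log₁₀(68.847/59.9)]
    = 2.8761 × [0.0034696 + 0.0096733] = 0.0378 m

S_c ≈ 0.0378 m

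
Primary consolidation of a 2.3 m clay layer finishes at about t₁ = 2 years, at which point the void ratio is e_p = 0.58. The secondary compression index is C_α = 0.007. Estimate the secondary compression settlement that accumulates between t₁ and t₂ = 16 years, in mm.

S_s ≈ 9.2 mm

Secondary compression: S_s = C_α·H/(1+e_p)·log₁₀(t₂/t₁)
S_s = 0.007×2.3/(1+0.58)×log₁₀(16/2)
    = 0.01019 × 0.9031 = 0.009202 m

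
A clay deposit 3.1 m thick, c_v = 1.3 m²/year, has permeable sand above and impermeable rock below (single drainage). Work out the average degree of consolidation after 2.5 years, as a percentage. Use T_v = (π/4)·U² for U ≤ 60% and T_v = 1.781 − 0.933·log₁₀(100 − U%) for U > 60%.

U ≈ 64.8 %

Drainage path length: H_d = H = 3.1 m (single drainage).
T_v = c_v·t/H_d² = 1.3×2.5/3.1² = 0.33819.
T_v = 0.33819 corresponds to the U > 60% branch:
U = 1 − 10^((1.781 − T_v)/0.933)/100 = 0.6481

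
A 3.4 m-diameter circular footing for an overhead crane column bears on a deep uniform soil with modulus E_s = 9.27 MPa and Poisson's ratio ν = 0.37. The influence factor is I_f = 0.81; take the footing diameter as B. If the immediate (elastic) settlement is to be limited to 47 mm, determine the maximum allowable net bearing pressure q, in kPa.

E_s = 9.27 MPa = 9270 kPa.
S_e = q·B·(1−ν²)/E_s · I_f  ⇒  q = S_e·E_s / (B·(1−ν²)·I_f).
q = 0.047 × 9270 / (3.4 × 0.8631 × 0.81) = 183.3 kPa

q ≈ 183 kPa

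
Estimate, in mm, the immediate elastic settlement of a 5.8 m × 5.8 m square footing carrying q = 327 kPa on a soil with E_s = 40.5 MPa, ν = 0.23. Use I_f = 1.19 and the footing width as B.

S_e ≈ 52.8 mm

Immediate (elastic) settlement: S_e = q·B·(1−ν²)/E_s · I_f.
E_s = 40.5 MPa = 40500 kPa.
S_e = 327 × 5.8 × (1 − 0.23²) / 40500 × 1.19
    = 327 × 5.8 × 0.9471 / 40500 × 1.19
    = 0.05278 m = 52.78 mm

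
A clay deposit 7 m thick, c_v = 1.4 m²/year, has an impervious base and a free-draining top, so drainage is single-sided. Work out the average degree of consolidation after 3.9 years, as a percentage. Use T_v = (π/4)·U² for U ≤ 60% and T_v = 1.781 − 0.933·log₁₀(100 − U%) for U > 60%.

Drainage path length: H_d = H = 7 m (single drainage).
T_v = c_v·t/H_d² = 1.4×3.9/7² = 0.11143.
T_v = 0.11143 corresponds to the U ≤ 60% branch:
U = √(4T_v/π) = 0.3767

U ≈ 37.7 %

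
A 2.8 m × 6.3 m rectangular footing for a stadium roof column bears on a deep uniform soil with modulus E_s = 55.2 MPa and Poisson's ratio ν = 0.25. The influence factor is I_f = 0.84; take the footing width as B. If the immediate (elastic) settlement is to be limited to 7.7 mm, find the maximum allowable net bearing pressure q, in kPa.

q ≈ 193 kPa

E_s = 55.2 MPa = 55200 kPa.
S_e = q·B·(1−ν²)/E_s · I_f  ⇒  q = S_e·E_s / (B·(1−ν²)·I_f).
q = 0.0077 × 55200 / (2.8 × 0.9375 × 0.84) = 192.8 kPa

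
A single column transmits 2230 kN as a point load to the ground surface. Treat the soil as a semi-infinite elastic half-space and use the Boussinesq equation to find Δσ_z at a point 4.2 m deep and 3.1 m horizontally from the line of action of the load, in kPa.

Δσ_z ≈ 20.4 kPa

Boussinesq vertical stress below a point load on an elastic half-space:
Δσ_z = 3P/(2πz²) · [1 + (r/z)²]^(−5/2)
r/z = 3.1/4.2 = 0.7381; [1+(r/z)²]^(−5/2) = 0.33716.
Δσ_z = 3×2230/(2π×4.2²) × 0.33716 = 60.36 × 0.33716 = 20.35 kPa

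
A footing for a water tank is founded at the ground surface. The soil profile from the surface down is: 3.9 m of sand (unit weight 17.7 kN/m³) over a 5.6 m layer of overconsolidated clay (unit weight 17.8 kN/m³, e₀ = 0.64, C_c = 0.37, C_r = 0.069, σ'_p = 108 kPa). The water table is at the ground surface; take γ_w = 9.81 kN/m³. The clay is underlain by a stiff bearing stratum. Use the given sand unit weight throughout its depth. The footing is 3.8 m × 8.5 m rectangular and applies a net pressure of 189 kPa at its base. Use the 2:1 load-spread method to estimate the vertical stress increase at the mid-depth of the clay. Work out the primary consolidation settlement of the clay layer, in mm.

S_c ≈ 55.5 mm

Mid-depth of clay below the ground surface: z = 3.9 + 5.6/2 = 6.7 m.
Total vertical stress at mid-clay: σ_v = 17.7×3.9 + 17.8×2.8 = 118.87 kPa.
Pore pressure: u = 9.81×(6.7 − 0) = 65.727 kPa.
Initial effective stress: σ'_0 = σ_v − u = 118.87 − 65.727 = 53.143 kPa.
Stress increase at mid-clay by the 2:1 spreading method:
Δσ = qBL/((B+z)(L+z)) = 189×3.8×8.5/((3.8+6.7)(8.5+6.7)) = 38.25 kPa
Final effective stress: σ'_f = 53.143 + 38.25 = 91.393 kPa.
σ'_f = 91.393 ≤ σ'_p = 108 kPa, so the clay remains overconsolidated and only the recompression index applies:
S_c = C_r·H/(1+e₀)·log₁₀(σ'_f/σ'_0) = 0.069×5.6/1.64×log₁₀(91.393/53.143)
    = 0.23561 × 0.23547 = 0.05548 m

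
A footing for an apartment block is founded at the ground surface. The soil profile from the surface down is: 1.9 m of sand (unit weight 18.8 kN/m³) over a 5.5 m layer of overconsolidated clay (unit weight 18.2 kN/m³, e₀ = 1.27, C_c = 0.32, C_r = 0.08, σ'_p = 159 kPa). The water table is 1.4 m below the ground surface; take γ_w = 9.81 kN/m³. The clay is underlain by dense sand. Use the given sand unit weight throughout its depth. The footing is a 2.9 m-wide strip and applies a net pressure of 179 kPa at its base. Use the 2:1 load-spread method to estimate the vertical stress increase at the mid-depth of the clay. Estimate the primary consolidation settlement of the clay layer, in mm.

Mid-depth of clay below the ground surface: z = 1.9 + 5.5/2 = 4.65 m.
Total vertical stress at mid-clay: σ_v = 18.8×1.9 + 18.2×2.75 = 85.77 kPa.
Pore pressure: u = 9.81×(4.65 − 1.4) = 31.883 kPa.
Initial effective stress: σ'_0 = σ_v − u = 85.77 − 31.883 = 53.887 kPa.
Stress increase at mid-clay by the 2:1 spreading method:
Δσ = qB/(B+z) = 179×2.9/(2.9+4.65) = 68.755 kPa
Final effective stress: σ'_f = 53.887 + 68.755 = 122.64 kPa.
σ'_f = 122.64 ≤ σ'_p = 159 kPa, so the clay remains overconsolidated and only the recompression index applies:
S_c = C_r·H/(1+e₀)·log₁₀(σ'_f/σ'_0) = 0.08×5.5/2.27×log₁₀(122.64/53.887)
    = 0.19383 × 0.35715 = 0.06923 m

S_c ≈ 69.2 mm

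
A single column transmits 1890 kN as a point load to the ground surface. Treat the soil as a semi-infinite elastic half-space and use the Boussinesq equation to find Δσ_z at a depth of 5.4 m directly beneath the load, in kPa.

Δσ_z ≈ 30.9 kPa

Boussinesq vertical stress below a point load on an elastic half-space:
Δσ_z = 3P/(2πz²) · [1 + (r/z)²]^(−5/2)
r/z = 0/5.4 = 0; [1+(r/z)²]^(−5/2) = 1.
Δσ_z = 3×1890/(2π×5.4²) × 1 = 30.947 × 1 = 30.95 kPa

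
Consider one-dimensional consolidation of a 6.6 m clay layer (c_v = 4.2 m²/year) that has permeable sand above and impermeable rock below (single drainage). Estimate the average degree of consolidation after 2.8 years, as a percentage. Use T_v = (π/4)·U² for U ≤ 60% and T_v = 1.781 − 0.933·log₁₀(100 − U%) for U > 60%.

U ≈ 58.6 %

Drainage path length: H_d = H = 6.6 m (single drainage).
T_v = c_v·t/H_d² = 4.2×2.8/6.6² = 0.26997.
T_v = 0.26997 corresponds to the U ≤ 60% branch:
U = √(4T_v/π) = 0.5863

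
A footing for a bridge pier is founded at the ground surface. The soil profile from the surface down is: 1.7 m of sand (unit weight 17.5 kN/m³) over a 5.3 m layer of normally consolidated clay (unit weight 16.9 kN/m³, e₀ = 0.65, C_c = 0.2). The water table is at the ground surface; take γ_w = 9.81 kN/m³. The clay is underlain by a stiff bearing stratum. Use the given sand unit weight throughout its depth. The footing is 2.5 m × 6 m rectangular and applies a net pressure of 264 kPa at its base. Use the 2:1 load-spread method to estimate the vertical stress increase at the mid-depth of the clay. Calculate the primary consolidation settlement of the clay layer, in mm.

Mid-depth of clay below the ground surface: z = 1.7 + 5.3/2 = 4.35 m.
Total vertical stress at mid-clay: σ_v = 17.5×1.7 + 16.9×2.65 = 74.535 kPa.
Pore pressure: u = 9.81×(4.35 − 0) = 42.673 kPa.
Initial effective stress: σ'_0 = σ_v − u = 74.535 − 42.673 = 31.862 kPa.
Stress increase at mid-clay by the 2:1 spreading method:
Δσ = qBL/((B+z)(L+z)) = 264×2.5×6/((2.5+4.35)(6+4.35)) = 55.855 kPa
Final effective stress: σ'_f = σ'_0 + Δσ = 31.862 + 55.855 = 87.717 kPa.
Normally consolidated clay, so the full stress increment lies on the virgin compression line:
S_c = C_c·H/(1+e₀)·log₁₀(σ'_f/σ'_0) = 0.2×5.3/(1+0.65)×log₁₀(87.717/31.862)
    = 0.64242 × 0.43981 = 0.2825 m

S_c ≈ 283 mm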